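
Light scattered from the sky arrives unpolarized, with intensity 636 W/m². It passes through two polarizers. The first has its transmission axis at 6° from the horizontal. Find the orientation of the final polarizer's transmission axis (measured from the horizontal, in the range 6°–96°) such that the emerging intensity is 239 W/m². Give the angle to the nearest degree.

θ ≈ 36°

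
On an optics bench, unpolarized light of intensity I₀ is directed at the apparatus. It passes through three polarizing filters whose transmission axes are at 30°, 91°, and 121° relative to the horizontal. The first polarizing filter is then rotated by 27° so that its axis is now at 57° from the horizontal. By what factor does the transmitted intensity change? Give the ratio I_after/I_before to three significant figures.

Before rotation:
Unpolarized light through the first polarizer → I₁ = ½ I₀, now polarized at 30°.
I₂ = I₁ cos²(91° − 30°) = 0.5 I₀ · cos²(61°) = 0.1175 I₀.
I₃ = I₂ cos²(121° − 91°) = 0.1175 I₀ · cos²(30°) = 0.08814 I₀.
After rotation:
Unpolarized light through the first polarizer → I₁ = ½ I₀, now polarized at 57°.
I₂ = I₁ cos²(91° − 57°) = 0.5 I₀ · cos²(34°) = 0.3437 I₀.
I₃ = I₂ cos²(121° − 91°) = 0.3437 I₀ · cos²(30°) = 0.2577 I₀.
Ratio = 0.2577 / 0.08814 = 2.924.

I_new/I_old ≈ 2.92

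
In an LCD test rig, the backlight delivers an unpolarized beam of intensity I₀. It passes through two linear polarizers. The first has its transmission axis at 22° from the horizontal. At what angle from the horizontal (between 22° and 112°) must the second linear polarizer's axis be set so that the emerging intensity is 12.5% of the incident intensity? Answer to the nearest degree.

Unpolarized light through the first polarizer → I₁ = ½ I₀, now polarized at 22°.
Need I₂/I₀ = 0.125, so cos²(θ − 22°) = 0.125 / 0.5 = 0.25.
θ − 22° = arccos(√0.25) = 60.0°, giving θ ≈ 22 + 60.0 = 82.0°.

θ ≈ 82°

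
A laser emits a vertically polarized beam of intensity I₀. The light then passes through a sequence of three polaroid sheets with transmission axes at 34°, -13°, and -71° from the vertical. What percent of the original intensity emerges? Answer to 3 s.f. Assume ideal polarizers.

I₁ = I₀ cos²(34° − 0°) = I₀ cos²(34°) = 0.6873 I₀.
I₂ = I₁ cos²(-13° − 34°) = 0.6873 I₀ · cos²(47°) = 0.3197 I₀.
I₃ = I₂ cos²(-71° + 13°) = 0.3197 I₀ · cos²(58°) = 0.08977 I₀.
That is 8.977% of the incident intensity.

≈ 8.98%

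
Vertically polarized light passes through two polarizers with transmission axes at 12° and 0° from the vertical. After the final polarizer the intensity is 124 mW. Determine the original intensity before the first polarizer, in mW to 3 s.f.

I₁ = I₀ cos²(12° − 0°) = I₀ cos²(12°) = 0.9568 I₀.
I₂ = I₁ cos²(0° − 12°) = 0.9568 I₀ · cos²(12°) = 0.9154 I₀.
So 124 mW = 0.9154 I₀, giving I₀ = 124/0.9154 = 135.5 mW.

I₀ ≈ 135 mW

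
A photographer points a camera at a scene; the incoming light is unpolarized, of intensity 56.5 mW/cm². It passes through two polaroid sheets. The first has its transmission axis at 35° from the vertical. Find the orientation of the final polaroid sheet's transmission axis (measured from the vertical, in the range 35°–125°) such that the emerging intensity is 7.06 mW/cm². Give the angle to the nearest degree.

Unpolarized light through the first polarizer → I₁ = ½ I₀, now polarized at 35°.
Target fraction: 7.06 / 56.5 mW/cm² = 0.125 of I₀.
Need I₂/I₀ = 0.125, so cos²(θ − 35°) = 0.125 / 0.5 = 0.2499.
θ − 35° = arccos(√0.2499) = 60.0°, giving θ ≈ 35 + 60.0 = 95.0°.

θ ≈ 95°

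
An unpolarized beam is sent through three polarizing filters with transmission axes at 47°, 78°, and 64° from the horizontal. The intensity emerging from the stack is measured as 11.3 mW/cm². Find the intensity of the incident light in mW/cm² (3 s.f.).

I₀ ≈ 32.7 mW/cm²

Unpolarized light through the first polarizer → I₁ = ½ I₀, now polarized at 47°.
I₂ = I₁ cos²(78° − 47°) = 0.5 I₀ · cos²(31°) = 0.3674 I₀.
I₃ = I₂ cos²(64° − 78°) = 0.3674 I₀ · cos²(14°) = 0.3459 I₀.
So 11.3 mW/cm² = 0.3459 I₀, giving I₀ = 11.3/0.3459 = 32.67 mW/cm².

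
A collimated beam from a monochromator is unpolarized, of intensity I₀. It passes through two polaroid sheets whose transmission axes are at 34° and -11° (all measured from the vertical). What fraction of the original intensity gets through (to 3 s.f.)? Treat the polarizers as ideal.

≈ 0.250 I₀

Unpolarized light through the first polarizer → I₁ = ½ I₀, now polarized at 34°.
I₂ = I₁ cos²(-11° − 34°) = 0.5 I₀ · cos²(45°) = 0.25 I₀.
Transmitted fraction = 0.25.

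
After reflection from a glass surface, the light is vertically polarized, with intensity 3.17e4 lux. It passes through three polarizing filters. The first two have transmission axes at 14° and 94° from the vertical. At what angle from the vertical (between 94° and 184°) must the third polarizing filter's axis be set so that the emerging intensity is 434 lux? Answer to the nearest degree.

θ ≈ 140°

By Malus's law, I₁ = I₀ cos²(14° − 0°) = I₀ cos²(14°) = 0.9415 I₀.
I₂ = I₁ cos²(94° − 14°) = 0.9415 I₀ · cos²(80°) = 0.02839 I₀.
Target fraction: 434 / 3.17e4 lux = 0.01369 of I₀.
Need I₃/I₀ = 0.01369, so cos²(θ − 94°) = 0.01369 / 0.02839 = 0.4823.
θ − 94° = arccos(√0.4823) = 46.0°, giving θ ≈ 94 + 46.0 = 140.0°.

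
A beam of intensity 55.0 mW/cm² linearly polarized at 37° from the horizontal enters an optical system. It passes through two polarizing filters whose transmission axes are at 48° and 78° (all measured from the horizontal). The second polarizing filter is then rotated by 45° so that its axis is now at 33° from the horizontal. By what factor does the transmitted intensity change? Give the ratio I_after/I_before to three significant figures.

I_new/I_old ≈ 1.24

Before rotation:
By Malus's law, I₁ = I₀ cos²(48° − 37°) = I₀ cos²(11°) = 0.9636 I₀.
I₂ = I₁ cos²(78° − 48°) = 0.9636 I₀ · cos²(30°) = 0.7227 I₀.
After rotation:
I₁ = I₀ cos²(48° − 37°) = I₀ cos²(11°) = 0.9636 I₀.
I₂ = I₁ cos²(33° − 48°) = 0.9636 I₀ · cos²(15°) = 0.899 I₀.
Ratio = 0.899 / 0.7227 = 1.244.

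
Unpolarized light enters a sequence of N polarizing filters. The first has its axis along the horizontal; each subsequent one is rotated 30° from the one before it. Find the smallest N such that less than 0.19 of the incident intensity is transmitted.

N = 5

First polarizer halves the unpolarized light: factor 1/2.
Each further stage multiplies by cos²(30°) = 0.75.
After N polarizers: T = 0.5·0.75^(N−1). Require T < 0.19 ⇒ N−1 > ln(0.19/0.5)/ln(0.75) = 3.36, so N−1 ≥ 4 and N = 5.
Check: N=5 gives T = 0.1582 < 0.19; N=4 gives T = 0.2109.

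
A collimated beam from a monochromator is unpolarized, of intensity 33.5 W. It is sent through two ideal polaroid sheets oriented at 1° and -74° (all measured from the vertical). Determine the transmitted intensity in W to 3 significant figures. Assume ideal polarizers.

Unpolarized light through the first polarizer → I₁ = 33.5 W/2 = 16.75 W, polarized at 1°.
I₂ = I₁ · cos²(75°) = 16.75 · 0.06699 = 1.122 W.

I ≈ 1.12 W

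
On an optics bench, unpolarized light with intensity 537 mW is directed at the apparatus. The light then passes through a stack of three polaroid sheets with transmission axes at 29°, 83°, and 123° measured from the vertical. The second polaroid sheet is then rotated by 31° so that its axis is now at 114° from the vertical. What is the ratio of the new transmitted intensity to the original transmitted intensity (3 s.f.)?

I_new/I_old ≈ 0.0365

Before rotation:
Unpolarized light through the first polarizer → I₁ = ½ I₀, now polarized at 29°.
I₂ = I₁ cos²(83° − 29°) = 0.5 I₀ · cos²(54°) = 0.1727 I₀.
I₃ = I₂ cos²(123° − 83°) = 0.1727 I₀ · cos²(40°) = 0.1014 I₀.
After rotation:
Unpolarized light through the first polarizer → I₁ = ½ I₀, now polarized at 29°.
I₂ = I₁ cos²(114° − 29°) = 0.5 I₀ · cos²(85°) = 0.003798 I₀.
I₃ = I₂ cos²(123° − 114°) = 0.003798 I₀ · cos²(9°) = 0.003705 I₀.
Ratio = 0.003705 / 0.1014 = 0.03655.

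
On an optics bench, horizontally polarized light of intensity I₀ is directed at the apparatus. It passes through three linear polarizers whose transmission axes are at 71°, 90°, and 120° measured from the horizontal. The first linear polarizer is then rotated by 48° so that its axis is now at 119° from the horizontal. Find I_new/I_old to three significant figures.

I_new/I_old ≈ 1.90

Before rotation:
By Malus's law, I₁ = I₀ cos²(71° − 0°) = I₀ cos²(71°) = 0.106 I₀.
I₂ = I₁ cos²(90° − 71°) = 0.106 I₀ · cos²(19°) = 0.09476 I₀.
I₃ = I₂ cos²(120° − 90°) = 0.09476 I₀ · cos²(30°) = 0.07107 I₀.
After rotation:
I₁ = I₀ cos²(119° − 0°) = I₀ cos²(61°) = 0.235 I₀.
I₂ = I₁ cos²(90° − 119°) = 0.235 I₀ · cos²(29°) = 0.1798 I₀.
I₃ = I₂ cos²(120° − 90°) = 0.1798 I₀ · cos²(30°) = 0.1348 I₀.
Ratio = 0.1348 / 0.07107 = 1.897.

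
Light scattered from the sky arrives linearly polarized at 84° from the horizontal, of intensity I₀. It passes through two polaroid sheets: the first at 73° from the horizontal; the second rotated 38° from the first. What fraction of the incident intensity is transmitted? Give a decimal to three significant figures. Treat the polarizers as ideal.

≈ 0.598 I₀

By Malus's law, I₁ = I₀ cos²(73° − 84°) = I₀ cos²(11°) = 0.9636 I₀.
I₂ = I₁ cos²(38°) = 0.9636 · 0.621 I₀ = 0.5984 I₀.
Transmitted fraction = 0.5984.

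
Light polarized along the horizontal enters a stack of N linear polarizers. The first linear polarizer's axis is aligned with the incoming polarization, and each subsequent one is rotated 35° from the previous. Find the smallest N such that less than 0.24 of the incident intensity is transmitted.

First polarizer is aligned with the polarization: full transmission.
Each further stage multiplies by cos²(35°) = 0.671.
After N polarizers: T = 0.671^(N−1). Require T < 0.24 ⇒ N−1 > ln(0.24)/ln(0.671) = 3.58, so N−1 ≥ 4 and N = 5.
Check: N=5 gives T = 0.2027 < 0.24; N=4 gives T = 0.3021.

N = 5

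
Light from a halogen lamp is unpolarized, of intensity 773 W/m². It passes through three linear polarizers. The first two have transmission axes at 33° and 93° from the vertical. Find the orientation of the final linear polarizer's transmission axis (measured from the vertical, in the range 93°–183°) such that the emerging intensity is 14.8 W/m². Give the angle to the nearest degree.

θ ≈ 160°

Unpolarized light through the first polarizer → I₁ = ½ I₀, now polarized at 33°.
I₂ = I₁ cos²(93° − 33°) = 0.5 I₀ · cos²(60°) = 0.125 I₀.
Target fraction: 14.8 / 773 W/m² = 0.01915 of I₀.
Need I₃/I₀ = 0.01915, so cos²(θ − 93°) = 0.01915 / 0.125 = 0.1532.
θ − 93° = arccos(√0.1532) = 67.0°, giving θ ≈ 93 + 67.0 = 160.0°.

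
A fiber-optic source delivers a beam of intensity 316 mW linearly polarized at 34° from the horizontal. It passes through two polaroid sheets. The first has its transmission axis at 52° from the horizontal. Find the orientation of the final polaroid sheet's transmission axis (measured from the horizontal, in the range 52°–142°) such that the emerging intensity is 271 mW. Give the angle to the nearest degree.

By Malus's law, I₁ = I₀ cos²(52° − 34°) = I₀ cos²(18°) = 0.9045 I₀.
Target fraction: 271 / 316 mW = 0.8576 of I₀.
Need I₂/I₀ = 0.8576, so cos²(θ − 52°) = 0.8576 / 0.9045 = 0.9481.
θ − 52° = arccos(√0.9481) = 13.2°, giving θ ≈ 52 + 13.2 = 65.2°.

θ ≈ 65°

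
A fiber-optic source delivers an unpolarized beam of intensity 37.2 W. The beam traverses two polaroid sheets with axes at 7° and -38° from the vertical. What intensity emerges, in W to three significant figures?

I ≈ 9.30 W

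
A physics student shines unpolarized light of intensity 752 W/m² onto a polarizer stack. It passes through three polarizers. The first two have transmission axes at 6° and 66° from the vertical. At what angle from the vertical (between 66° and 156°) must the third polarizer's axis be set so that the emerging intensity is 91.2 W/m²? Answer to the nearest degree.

θ ≈ 76°

Unpolarized light through the first polarizer → I₁ = ½ I₀, now polarized at 6°.
I₂ = I₁ cos²(66° − 6°) = 0.5 I₀ · cos²(60°) = 0.125 I₀.
Target fraction: 91.2 / 752 W/m² = 0.1213 of I₀.
Need I₃/I₀ = 0.1213, so cos²(θ − 66°) = 0.1213 / 0.125 = 0.9702.
θ − 66° = arccos(√0.9702) = 9.9°, giving θ ≈ 66 + 9.9 = 75.9°.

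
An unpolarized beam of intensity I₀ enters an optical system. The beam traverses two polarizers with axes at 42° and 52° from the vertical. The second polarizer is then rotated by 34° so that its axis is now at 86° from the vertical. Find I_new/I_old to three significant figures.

Before rotation:
Unpolarized light through the first polarizer → I₁ = ½ I₀, now polarized at 42°.
I₂ = I₁ cos²(52° − 42°) = 0.5 I₀ · cos²(10°) = 0.4849 I₀.
After rotation:
Unpolarized light through the first polarizer → I₁ = ½ I₀, now polarized at 42°.
I₂ = I₁ cos²(86° − 42°) = 0.5 I₀ · cos²(44°) = 0.2587 I₀.
Ratio = 0.2587 / 0.4849 = 0.5335.

I_new/I_old ≈ 0.534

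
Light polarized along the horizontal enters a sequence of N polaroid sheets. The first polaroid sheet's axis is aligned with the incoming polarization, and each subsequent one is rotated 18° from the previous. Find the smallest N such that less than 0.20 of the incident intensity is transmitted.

First polarizer is aligned with the polarization: full transmission.
Each further stage multiplies by cos²(18°) = 0.9045.
After N polarizers: T = 0.9045^(N−1). Require T < 0.20 ⇒ N−1 > ln(0.20)/ln(0.9045) = 16.04, so N−1 ≥ 17 and N = 18.
Check: N=18 gives T = 0.1816 < 0.20; N=17 gives T = 0.2007.

N = 18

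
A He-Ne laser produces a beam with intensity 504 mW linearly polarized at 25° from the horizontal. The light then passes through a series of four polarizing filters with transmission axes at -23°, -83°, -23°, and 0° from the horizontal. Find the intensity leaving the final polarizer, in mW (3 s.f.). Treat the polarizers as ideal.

I ≈ 12.0 mW

I₁ = 504 mW · cos²(48°) = 225.7 mW.
I₂ = I₁ · cos²(60°) = 225.7 · 0.25 = 56.41 mW.
I₃ = I₂ · cos²(60°) = 56.41 · 0.25 = 14.1 mW.
I₄ = I₃ · cos²(23°) = 14.1 · 0.8473 = 11.95 mW.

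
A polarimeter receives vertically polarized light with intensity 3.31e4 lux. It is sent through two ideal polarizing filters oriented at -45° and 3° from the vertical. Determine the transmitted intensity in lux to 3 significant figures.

By Malus's law, I₁ = 3.31e4 lux · cos²(45°) = 1.655e+04 lux.
I₂ = I₁ · cos²(48°) = 1.655e+04 · 0.4477 = 7410 lux.

I ≈ 7410 lux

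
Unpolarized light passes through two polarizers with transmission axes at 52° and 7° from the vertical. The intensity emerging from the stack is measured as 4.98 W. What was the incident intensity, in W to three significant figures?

Unpolarized light through the first polarizer → I₁ = ½ I₀, now polarized at 52°.
I₂ = I₁ cos²(7° − 52°) = 0.5 I₀ · cos²(45°) = 0.25 I₀.
So 4.98 W = 0.25 I₀, giving I₀ = 4.98/0.25 = 19.92 W.

I₀ ≈ 19.9 W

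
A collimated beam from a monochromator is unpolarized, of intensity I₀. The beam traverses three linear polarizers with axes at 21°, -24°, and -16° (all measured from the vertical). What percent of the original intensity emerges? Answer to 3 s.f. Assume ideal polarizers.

≈ 24.5%

Unpolarized light through the first polarizer → I₁ = ½ I₀, now polarized at 21°.
I₂ = I₁ cos²(-24° − 21°) = 0.5 I₀ · cos²(45°) = 0.25 I₀.
I₃ = I₂ cos²(-16° + 24°) = 0.25 I₀ · cos²(8°) = 0.2452 I₀.
That is 24.52% of the incident intensity.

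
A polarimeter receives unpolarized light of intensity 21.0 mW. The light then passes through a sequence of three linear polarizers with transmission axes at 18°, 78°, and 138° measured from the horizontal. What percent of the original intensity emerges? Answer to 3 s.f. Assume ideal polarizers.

≈ 3.13%

Unpolarized light through the first polarizer → I₁ = 21.0 mW/2 = 10.5 mW, polarized at 18°.
I₂ = I₁ · cos²(60°) = 10.5 · 0.25 = 2.625 mW.
I₃ = I₂ · cos²(60°) = 2.625 · 0.25 = 0.6563 mW.
That is 3.125% of the incident intensity.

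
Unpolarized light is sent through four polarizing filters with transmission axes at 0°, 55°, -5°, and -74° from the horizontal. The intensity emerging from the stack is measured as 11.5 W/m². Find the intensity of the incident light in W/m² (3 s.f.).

Unpolarized light through the first polarizer → I₁ = ½ I₀, now polarized at 0°.
I₂ = I₁ cos²(55° − 0°) = 0.5 I₀ · cos²(55°) = 0.1645 I₀.
I₃ = I₂ cos²(-5° − 55°) = 0.1645 I₀ · cos²(60°) = 0.04112 I₀.
I₄ = I₃ cos²(-74° + 5°) = 0.04112 I₀ · cos²(69°) = 0.005281 I₀.
So 11.5 W/m² = 0.005281 I₀, giving I₀ = 11.5/0.005281 = 2177 W/m².

I₀ ≈ 2180 W/m²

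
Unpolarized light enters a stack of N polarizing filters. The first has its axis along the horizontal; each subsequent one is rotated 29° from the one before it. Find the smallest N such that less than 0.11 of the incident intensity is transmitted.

N = 7

First polarizer halves the unpolarized light: factor 1/2.
Each further stage multiplies by cos²(29°) = 0.765.
After N polarizers: T = 0.5·0.765^(N−1). Require T < 0.11 ⇒ N−1 > ln(0.11/0.5)/ln(0.765) = 5.65, so N−1 ≥ 6 and N = 7.
Check: N=7 gives T = 0.1002 < 0.11; N=6 gives T = 0.131.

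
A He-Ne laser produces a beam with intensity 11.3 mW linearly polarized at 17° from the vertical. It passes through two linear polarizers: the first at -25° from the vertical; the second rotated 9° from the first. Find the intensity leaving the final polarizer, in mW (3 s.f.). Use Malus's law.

By Malus's law, I₁ = 11.3 mW · cos²(42°) = 6.241 mW.
I₂ = I₁ · cos²(9°) = 6.241 · 0.9755 = 6.088 mW.

I ≈ 6.09 mW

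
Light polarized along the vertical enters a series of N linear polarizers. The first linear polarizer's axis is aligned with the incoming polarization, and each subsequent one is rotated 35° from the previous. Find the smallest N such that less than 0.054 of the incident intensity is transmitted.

First polarizer is aligned with the polarization: full transmission.
Each further stage multiplies by cos²(35°) = 0.671.
After N polarizers: T = 0.671^(N−1). Require T < 0.054 ⇒ N−1 > ln(0.054)/ln(0.671) = 7.32, so N−1 ≥ 8 and N = 9.
Check: N=9 gives T = 0.0411 < 0.054; N=8 gives T = 0.06125.

N = 9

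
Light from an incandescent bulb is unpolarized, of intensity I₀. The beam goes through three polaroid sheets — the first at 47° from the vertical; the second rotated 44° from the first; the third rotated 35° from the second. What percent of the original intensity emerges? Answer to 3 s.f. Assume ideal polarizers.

Unpolarized light through the first polarizer → I₁ = ½ I₀, now polarized at 47°.
I₂ = I₁ cos²(44°) = 0.5 · 0.5174 I₀ = 0.2587 I₀.
I₃ = I₂ cos²(35°) = 0.2587 · 0.671 I₀ = 0.1736 I₀.
That is 17.36% of the incident intensity.

≈ 17.4%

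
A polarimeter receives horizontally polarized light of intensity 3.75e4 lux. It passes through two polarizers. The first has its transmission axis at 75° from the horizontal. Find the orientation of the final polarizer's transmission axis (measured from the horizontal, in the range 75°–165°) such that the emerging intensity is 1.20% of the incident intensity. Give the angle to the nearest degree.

θ ≈ 140°

By Malus's law, I₁ = I₀ cos²(75° − 0°) = I₀ cos²(75°) = 0.06699 I₀.
Need I₂/I₀ = 0.012, so cos²(θ − 75°) = 0.012 / 0.06699 = 0.1791.
θ − 75° = arccos(√0.1791) = 65.0°, giving θ ≈ 75 + 65.0 = 140.0°.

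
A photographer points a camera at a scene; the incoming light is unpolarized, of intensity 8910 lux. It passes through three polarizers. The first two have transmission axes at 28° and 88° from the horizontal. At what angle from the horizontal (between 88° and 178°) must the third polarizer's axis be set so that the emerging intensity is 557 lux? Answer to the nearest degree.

Unpolarized light through the first polarizer → I₁ = ½ I₀, now polarized at 28°.
I₂ = I₁ cos²(88° − 28°) = 0.5 I₀ · cos²(60°) = 0.125 I₀.
Target fraction: 557 / 8910 lux = 0.06251 of I₀.
Need I₃/I₀ = 0.06251, so cos²(θ − 88°) = 0.06251 / 0.125 = 0.5001.
θ − 88° = arccos(√0.5001) = 45.0°, giving θ ≈ 88 + 45.0 = 133.0°.

θ ≈ 133°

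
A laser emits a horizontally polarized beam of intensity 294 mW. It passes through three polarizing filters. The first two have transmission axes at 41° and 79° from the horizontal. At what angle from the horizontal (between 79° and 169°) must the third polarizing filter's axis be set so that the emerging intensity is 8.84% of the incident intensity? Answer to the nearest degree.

I₁ = I₀ cos²(41° − 0°) = I₀ cos²(41°) = 0.5696 I₀.
I₂ = I₁ cos²(79° − 41°) = 0.5696 I₀ · cos²(38°) = 0.3537 I₀.
Need I₃/I₀ = 0.0884, so cos²(θ − 79°) = 0.0884 / 0.3537 = 0.2499.
θ − 79° = arccos(√0.2499) = 60.0°, giving θ ≈ 79 + 60.0 = 139.0°.

θ ≈ 139°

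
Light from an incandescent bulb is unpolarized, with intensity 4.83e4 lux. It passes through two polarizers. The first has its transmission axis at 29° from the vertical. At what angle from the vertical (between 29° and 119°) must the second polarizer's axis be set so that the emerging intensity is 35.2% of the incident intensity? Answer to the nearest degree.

θ ≈ 62°

Unpolarized light through the first polarizer → I₁ = ½ I₀, now polarized at 29°.
Need I₂/I₀ = 0.352, so cos²(θ − 29°) = 0.352 / 0.5 = 0.704.
θ − 29° = arccos(√0.704) = 33.0°, giving θ ≈ 29 + 33.0 = 62.0°.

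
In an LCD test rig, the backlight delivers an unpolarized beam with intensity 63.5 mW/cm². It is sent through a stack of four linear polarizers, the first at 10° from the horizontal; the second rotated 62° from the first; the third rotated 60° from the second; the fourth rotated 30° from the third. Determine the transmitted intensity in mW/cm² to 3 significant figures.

I ≈ 1.31 mW/cm²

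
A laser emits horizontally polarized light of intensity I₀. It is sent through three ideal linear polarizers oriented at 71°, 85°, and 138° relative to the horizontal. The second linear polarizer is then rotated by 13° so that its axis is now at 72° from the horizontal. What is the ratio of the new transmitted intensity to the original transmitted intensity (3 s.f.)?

Before rotation:
I₁ = I₀ cos²(71° − 0°) = I₀ cos²(71°) = 0.106 I₀.
I₂ = I₁ cos²(85° − 71°) = 0.106 I₀ · cos²(14°) = 0.09979 I₀.
I₃ = I₂ cos²(138° − 85°) = 0.09979 I₀ · cos²(53°) = 0.03614 I₀.
After rotation:
I₁ = I₀ cos²(71° − 0°) = I₀ cos²(71°) = 0.106 I₀.
I₂ = I₁ cos²(72° − 71°) = 0.106 I₀ · cos²(1°) = 0.106 I₀.
I₃ = I₂ cos²(138° − 72°) = 0.106 I₀ · cos²(66°) = 0.01753 I₀.
Ratio = 0.01753 / 0.03614 = 0.485.

I_new/I_old ≈ 0.485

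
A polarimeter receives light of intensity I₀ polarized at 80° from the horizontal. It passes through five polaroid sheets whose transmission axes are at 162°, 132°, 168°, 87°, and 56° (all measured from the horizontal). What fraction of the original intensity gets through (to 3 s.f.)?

≈ 0.000171 I₀

By Malus's law, I₁ = I₀ cos²(162° − 80°) = I₀ cos²(82°) = 0.01937 I₀.
I₂ = I₁ cos²(132° − 162°) = 0.01937 I₀ · cos²(30°) = 0.01453 I₀.
I₃ = I₂ cos²(168° − 132°) = 0.01453 I₀ · cos²(36°) = 0.009508 I₀.
I₄ = I₃ cos²(87° − 168°) = 0.009508 I₀ · cos²(81°) = 0.0002327 I₀.
I₅ = I₄ cos²(56° − 87°) = 0.0002327 I₀ · cos²(31°) = 0.000171 I₀.
Transmitted fraction = 0.000171.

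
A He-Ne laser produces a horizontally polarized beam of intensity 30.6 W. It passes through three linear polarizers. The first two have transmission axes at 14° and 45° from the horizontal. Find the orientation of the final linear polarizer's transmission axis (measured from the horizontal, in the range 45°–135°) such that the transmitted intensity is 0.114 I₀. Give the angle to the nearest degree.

By Malus's law, I₁ = I₀ cos²(14° − 0°) = I₀ cos²(14°) = 0.9415 I₀.
I₂ = I₁ cos²(45° − 14°) = 0.9415 I₀ · cos²(31°) = 0.6917 I₀.
Need I₃/I₀ = 0.114, so cos²(θ − 45°) = 0.114 / 0.6917 = 0.1648.
θ − 45° = arccos(√0.1648) = 66.0°, giving θ ≈ 45 + 66.0 = 111.0°.

θ ≈ 111°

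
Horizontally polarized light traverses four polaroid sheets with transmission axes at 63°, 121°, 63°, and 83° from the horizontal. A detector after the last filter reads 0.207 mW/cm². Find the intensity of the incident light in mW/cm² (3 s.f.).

I₀ ≈ 14.4 mW/cm²

By Malus's law, I₁ = I₀ cos²(63° − 0°) = I₀ cos²(63°) = 0.2061 I₀.
I₂ = I₁ cos²(121° − 63°) = 0.2061 I₀ · cos²(58°) = 0.05788 I₀.
I₃ = I₂ cos²(63° − 121°) = 0.05788 I₀ · cos²(58°) = 0.01625 I₀.
I₄ = I₃ cos²(83° − 63°) = 0.01625 I₀ · cos²(20°) = 0.01435 I₀.
So 0.207 mW/cm² = 0.01435 I₀, giving I₀ = 0.207/0.01435 = 14.42 mW/cm².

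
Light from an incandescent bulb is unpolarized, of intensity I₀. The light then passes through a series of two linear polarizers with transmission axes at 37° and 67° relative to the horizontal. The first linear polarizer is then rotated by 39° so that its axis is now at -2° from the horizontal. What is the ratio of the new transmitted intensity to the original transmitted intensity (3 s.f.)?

I_new/I_old ≈ 0.171

Before rotation:
Unpolarized light through the first polarizer → I₁ = ½ I₀, now polarized at 37°.
I₂ = I₁ cos²(67° − 37°) = 0.5 I₀ · cos²(30°) = 0.375 I₀.
After rotation:
Unpolarized light through the first polarizer → I₁ = ½ I₀, now polarized at -2°.
I₂ = I₁ cos²(67° + 2°) = 0.5 I₀ · cos²(69°) = 0.06421 I₀.
Ratio = 0.06421 / 0.375 = 0.1712.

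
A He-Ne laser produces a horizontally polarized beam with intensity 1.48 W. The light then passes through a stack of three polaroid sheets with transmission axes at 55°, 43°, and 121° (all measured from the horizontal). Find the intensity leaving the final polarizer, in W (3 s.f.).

I₁ = 1.48 W · cos²(55°) = 0.4869 W.
I₂ = I₁ · cos²(12°) = 0.4869 · 0.9568 = 0.4659 W.
I₃ = I₂ · cos²(78°) = 0.4659 · 0.04323 = 0.02014 W.

I ≈ 0.0201 W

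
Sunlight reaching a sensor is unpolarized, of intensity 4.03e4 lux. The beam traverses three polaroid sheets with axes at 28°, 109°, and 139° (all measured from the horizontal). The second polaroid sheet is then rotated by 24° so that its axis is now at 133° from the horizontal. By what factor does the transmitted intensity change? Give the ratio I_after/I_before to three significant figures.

Before rotation:
Unpolarized light through the first polarizer → I₁ = ½ I₀, now polarized at 28°.
I₂ = I₁ cos²(109° − 28°) = 0.5 I₀ · cos²(81°) = 0.01224 I₀.
I₃ = I₂ cos²(139° − 109°) = 0.01224 I₀ · cos²(30°) = 0.009177 I₀.
After rotation:
Unpolarized light through the first polarizer → I₁ = ½ I₀, now polarized at 28°.
Angle between axes 1 and 2: 75°. I₂ = 0.5 I₀ · cos²(75°) = 0.03349 I₀.
I₃ = I₂ cos²(139° − 133°) = 0.03349 I₀ · cos²(6°) = 0.03313 I₀.
Ratio = 0.03313 / 0.009177 = 3.61.

I_new/I_old ≈ 3.61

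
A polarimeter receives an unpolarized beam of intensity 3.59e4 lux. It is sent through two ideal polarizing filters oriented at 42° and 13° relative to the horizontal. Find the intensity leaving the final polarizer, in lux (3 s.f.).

I ≈ 1.37e4 lux

Unpolarized light through the first polarizer → I₁ = 3.59e4 lux/2 = 1.795e+04 lux, polarized at 42°.
I₂ = I₁ · cos²(29°) = 1.795e+04 · 0.765 = 1.373e+04 lux.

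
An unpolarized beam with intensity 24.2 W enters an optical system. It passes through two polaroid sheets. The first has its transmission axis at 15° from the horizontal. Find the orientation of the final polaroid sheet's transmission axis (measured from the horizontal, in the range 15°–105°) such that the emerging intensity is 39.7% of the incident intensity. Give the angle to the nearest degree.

Unpolarized light through the first polarizer → I₁ = ½ I₀, now polarized at 15°.
Need I₂/I₀ = 0.397, so cos²(θ − 15°) = 0.397 / 0.5 = 0.794.
θ − 15° = arccos(√0.794) = 27.0°, giving θ ≈ 15 + 27.0 = 42.0°.

θ ≈ 42°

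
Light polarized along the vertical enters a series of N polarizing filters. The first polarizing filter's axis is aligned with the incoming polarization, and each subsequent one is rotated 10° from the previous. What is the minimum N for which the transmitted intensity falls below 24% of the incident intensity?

N = 48

First polarizer is aligned with the polarization: full transmission.
Each further stage multiplies by cos²(10°) = 0.9698.
After N polarizers: T = 0.9698^(N−1). Require T < 0.24 ⇒ N−1 > ln(0.24)/ln(0.9698) = 46.61, so N−1 ≥ 47 and N = 48.
Check: N=48 gives T = 0.2372 < 0.24; N=47 gives T = 0.2445.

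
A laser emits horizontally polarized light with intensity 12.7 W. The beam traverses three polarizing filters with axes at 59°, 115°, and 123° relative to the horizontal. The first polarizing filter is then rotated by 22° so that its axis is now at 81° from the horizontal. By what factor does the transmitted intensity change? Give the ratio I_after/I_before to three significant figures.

I_new/I_old ≈ 0.203

Before rotation:
I₁ = I₀ cos²(59° − 0°) = I₀ cos²(59°) = 0.2653 I₀.
I₂ = I₁ cos²(115° − 59°) = 0.2653 I₀ · cos²(56°) = 0.08295 I₀.
I₃ = I₂ cos²(123° − 115°) = 0.08295 I₀ · cos²(8°) = 0.08134 I₀.
After rotation:
I₁ = I₀ cos²(81° − 0°) = I₀ cos²(81°) = 0.02447 I₀.
I₂ = I₁ cos²(115° − 81°) = 0.02447 I₀ · cos²(34°) = 0.01682 I₀.
I₃ = I₂ cos²(123° − 115°) = 0.01682 I₀ · cos²(8°) = 0.01649 I₀.
Ratio = 0.01649 / 0.08134 = 0.2028.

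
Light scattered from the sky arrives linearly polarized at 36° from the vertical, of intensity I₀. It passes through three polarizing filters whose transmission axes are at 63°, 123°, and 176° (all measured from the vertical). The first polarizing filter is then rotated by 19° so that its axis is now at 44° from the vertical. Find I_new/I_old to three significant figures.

I_new/I_old ≈ 0.180

Before rotation:
I₁ = I₀ cos²(63° − 36°) = I₀ cos²(27°) = 0.7939 I₀.
I₂ = I₁ cos²(123° − 63°) = 0.7939 I₀ · cos²(60°) = 0.1985 I₀.
I₃ = I₂ cos²(176° − 123°) = 0.1985 I₀ · cos²(53°) = 0.07188 I₀.
After rotation:
I₁ = I₀ cos²(44° − 36°) = I₀ cos²(8°) = 0.9806 I₀.
I₂ = I₁ cos²(123° − 44°) = 0.9806 I₀ · cos²(79°) = 0.0357 I₀.
I₃ = I₂ cos²(176° − 123°) = 0.0357 I₀ · cos²(53°) = 0.01293 I₀.
Ratio = 0.01293 / 0.07188 = 0.1799.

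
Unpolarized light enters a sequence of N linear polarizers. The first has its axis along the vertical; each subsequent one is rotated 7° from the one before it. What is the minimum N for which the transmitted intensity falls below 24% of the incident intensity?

First polarizer halves the unpolarized light: factor 1/2.
Each further stage multiplies by cos²(7°) = 0.9851.
After N polarizers: T = 0.5·0.9851^(N−1). Require T < 0.24 ⇒ N−1 > ln(0.24/0.5)/ln(0.9851) = 49.05, so N−1 ≥ 50 and N = 51.
Check: N=51 gives T = 0.2366 < 0.24; N=50 gives T = 0.2402.

N = 51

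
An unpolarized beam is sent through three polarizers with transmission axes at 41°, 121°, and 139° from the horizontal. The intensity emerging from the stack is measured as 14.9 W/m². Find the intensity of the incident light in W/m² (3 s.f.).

I₀ ≈ 1090 W/m²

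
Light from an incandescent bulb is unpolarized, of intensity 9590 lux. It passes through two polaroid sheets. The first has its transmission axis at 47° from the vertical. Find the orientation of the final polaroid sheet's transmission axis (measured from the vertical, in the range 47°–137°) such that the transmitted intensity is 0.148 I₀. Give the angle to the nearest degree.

θ ≈ 104°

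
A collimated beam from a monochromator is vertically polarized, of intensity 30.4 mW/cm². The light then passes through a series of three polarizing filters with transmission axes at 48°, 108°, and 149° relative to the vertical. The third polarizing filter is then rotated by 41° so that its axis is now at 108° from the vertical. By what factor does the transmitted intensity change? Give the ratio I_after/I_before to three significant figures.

Before rotation:
By Malus's law, I₁ = I₀ cos²(48° − 0°) = I₀ cos²(48°) = 0.4477 I₀.
I₂ = I₁ cos²(108° − 48°) = 0.4477 I₀ · cos²(60°) = 0.1119 I₀.
I₃ = I₂ cos²(149° − 108°) = 0.1119 I₀ · cos²(41°) = 0.06376 I₀.
After rotation:
I₁ = I₀ cos²(48° − 0°) = I₀ cos²(48°) = 0.4477 I₀.
I₂ = I₁ cos²(108° − 48°) = 0.4477 I₀ · cos²(60°) = 0.1119 I₀.
I₃ = I₂ cos²(108° − 108°) = 0.1119 I₀ · cos²(0°) = 0.1119 I₀.
Ratio = 0.1119 / 0.06376 = 1.756.

I_new/I_old ≈ 1.76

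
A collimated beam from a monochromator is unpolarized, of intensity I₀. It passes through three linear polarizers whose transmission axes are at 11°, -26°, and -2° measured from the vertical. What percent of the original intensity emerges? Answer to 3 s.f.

≈ 26.6%

Unpolarized light through the first polarizer → I₁ = ½ I₀, now polarized at 11°.
I₂ = I₁ cos²(-26° − 11°) = 0.5 I₀ · cos²(37°) = 0.3189 I₀.
I₃ = I₂ cos²(-2° + 26°) = 0.3189 I₀ · cos²(24°) = 0.2662 I₀.
That is 26.62% of the incident intensity.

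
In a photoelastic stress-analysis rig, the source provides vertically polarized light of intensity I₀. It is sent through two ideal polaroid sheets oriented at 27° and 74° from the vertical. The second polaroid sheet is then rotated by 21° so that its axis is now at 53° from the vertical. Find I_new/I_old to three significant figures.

I_new/I_old ≈ 1.74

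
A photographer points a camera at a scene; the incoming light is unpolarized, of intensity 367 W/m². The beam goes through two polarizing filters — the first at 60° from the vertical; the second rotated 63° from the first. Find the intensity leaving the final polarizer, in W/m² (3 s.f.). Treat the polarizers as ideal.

Unpolarized light through the first polarizer → I₁ = 367 W/m²/2 = 183.5 W/m², polarized at 60°.
I₂ = I₁ · cos²(63°) = 183.5 · 0.2061 = 37.82 W/m².

I ≈ 37.8 W/m²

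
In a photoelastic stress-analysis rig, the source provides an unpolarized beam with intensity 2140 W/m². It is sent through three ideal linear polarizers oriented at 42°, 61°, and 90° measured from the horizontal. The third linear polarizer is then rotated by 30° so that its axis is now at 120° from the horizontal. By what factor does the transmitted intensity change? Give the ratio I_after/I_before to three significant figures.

I_new/I_old ≈ 0.347

Before rotation:
Unpolarized light through the first polarizer → I₁ = ½ I₀, now polarized at 42°.
I₂ = I₁ cos²(61° − 42°) = 0.5 I₀ · cos²(19°) = 0.447 I₀.
I₃ = I₂ cos²(90° − 61°) = 0.447 I₀ · cos²(29°) = 0.3419 I₀.
After rotation:
Unpolarized light through the first polarizer → I₁ = ½ I₀, now polarized at 42°.
I₂ = I₁ cos²(61° − 42°) = 0.5 I₀ · cos²(19°) = 0.447 I₀.
I₃ = I₂ cos²(120° − 61°) = 0.447 I₀ · cos²(59°) = 0.1186 I₀.
Ratio = 0.1186 / 0.3419 = 0.3468.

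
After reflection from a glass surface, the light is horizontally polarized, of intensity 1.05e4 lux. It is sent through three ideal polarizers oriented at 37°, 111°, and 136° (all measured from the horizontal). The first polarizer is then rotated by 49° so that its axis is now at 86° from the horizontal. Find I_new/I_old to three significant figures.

Before rotation:
I₁ = I₀ cos²(37° − 0°) = I₀ cos²(37°) = 0.6378 I₀.
I₂ = I₁ cos²(111° − 37°) = 0.6378 I₀ · cos²(74°) = 0.04846 I₀.
I₃ = I₂ cos²(136° − 111°) = 0.04846 I₀ · cos²(25°) = 0.0398 I₀.
After rotation:
I₁ = I₀ cos²(86° − 0°) = I₀ cos²(86°) = 0.004866 I₀.
I₂ = I₁ cos²(111° − 86°) = 0.004866 I₀ · cos²(25°) = 0.003997 I₀.
I₃ = I₂ cos²(136° − 111°) = 0.003997 I₀ · cos²(25°) = 0.003283 I₀.
Ratio = 0.003283 / 0.0398 = 0.08248.

I_new/I_old ≈ 0.0825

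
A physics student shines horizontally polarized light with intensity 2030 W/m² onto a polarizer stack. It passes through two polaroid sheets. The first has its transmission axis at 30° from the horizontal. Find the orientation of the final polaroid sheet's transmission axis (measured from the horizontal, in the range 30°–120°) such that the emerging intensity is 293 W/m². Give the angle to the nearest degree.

I₁ = I₀ cos²(30° − 0°) = I₀ cos²(30°) = 0.75 I₀.
Target fraction: 293 / 2030 W/m² = 0.1443 of I₀.
Need I₂/I₀ = 0.1443, so cos²(θ − 30°) = 0.1443 / 0.75 = 0.1924.
θ − 30° = arccos(√0.1924) = 64.0°, giving θ ≈ 30 + 64.0 = 94.0°.

θ ≈ 94°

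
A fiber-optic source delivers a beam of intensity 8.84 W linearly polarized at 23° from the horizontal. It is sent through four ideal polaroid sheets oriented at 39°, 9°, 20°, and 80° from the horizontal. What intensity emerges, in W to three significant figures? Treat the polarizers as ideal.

By Malus's law, I₁ = 8.84 W · cos²(16°) = 8.168 W.
I₂ = I₁ · cos²(30°) = 8.168 · 0.75 = 6.126 W.
I₃ = I₂ · cos²(11°) = 6.126 · 0.9636 = 5.903 W.
I₄ = I₃ · cos²(60°) = 5.903 · 0.25 = 1.476 W.

I ≈ 1.48 W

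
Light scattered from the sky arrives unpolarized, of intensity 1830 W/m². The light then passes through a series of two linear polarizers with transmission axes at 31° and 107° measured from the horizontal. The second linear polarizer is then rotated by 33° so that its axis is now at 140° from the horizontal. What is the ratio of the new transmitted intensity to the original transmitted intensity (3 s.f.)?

I_new/I_old ≈ 1.81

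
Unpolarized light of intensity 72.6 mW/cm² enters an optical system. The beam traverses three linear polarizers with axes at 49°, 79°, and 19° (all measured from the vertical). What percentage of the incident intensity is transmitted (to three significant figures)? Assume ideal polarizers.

≈ 9.38%

Unpolarized light through the first polarizer → I₁ = 72.6 mW/cm²/2 = 36.3 mW/cm², polarized at 49°.
I₂ = I₁ · cos²(30°) = 36.3 · 0.75 = 27.23 mW/cm².
I₃ = I₂ · cos²(60°) = 27.23 · 0.25 = 6.806 mW/cm².
That is 9.375% of the incident intensity.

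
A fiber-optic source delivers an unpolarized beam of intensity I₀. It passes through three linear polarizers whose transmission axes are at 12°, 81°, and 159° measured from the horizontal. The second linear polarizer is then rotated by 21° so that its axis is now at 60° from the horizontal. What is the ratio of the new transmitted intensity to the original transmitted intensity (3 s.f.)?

Before rotation:
Unpolarized light through the first polarizer → I₁ = ½ I₀, now polarized at 12°.
I₂ = I₁ cos²(81° − 12°) = 0.5 I₀ · cos²(69°) = 0.06421 I₀.
I₃ = I₂ cos²(159° − 81°) = 0.06421 I₀ · cos²(78°) = 0.002776 I₀.
After rotation:
Unpolarized light through the first polarizer → I₁ = ½ I₀, now polarized at 12°.
I₂ = I₁ cos²(60° − 12°) = 0.5 I₀ · cos²(48°) = 0.2239 I₀.
Angle between axes 2 and 3: 81°. I₃ = 0.2239 I₀ · cos²(81°) = 0.005478 I₀.
Ratio = 0.005478 / 0.002776 = 1.974.

I_new/I_old ≈ 1.97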